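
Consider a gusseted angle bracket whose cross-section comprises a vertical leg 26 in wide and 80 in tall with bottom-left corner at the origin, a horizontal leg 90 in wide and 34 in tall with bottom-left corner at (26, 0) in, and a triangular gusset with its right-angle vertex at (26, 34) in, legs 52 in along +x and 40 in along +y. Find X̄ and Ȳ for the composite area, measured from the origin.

vertical leg: A = 26 × 80 = 2080.00, centroid at (13.00, 40.00).
horizontal leg: A = 90 × 34 = 3060.00, centroid at (71.00, 17.00).
gusset: A = ½·52·40 = 1040.00, centroid at (43.33, 47.33).
ΣA = 6180.00 in², ΣAX̄ = 289366.67 in³, ΣAȲ = 184446.67 in³.
X̄ = 289366.67/6180.00 = 46.82 in; Ȳ = 184446.67/6180.00 = 29.85 in.

X̄ = 46.82 in, Ȳ = 29.85 in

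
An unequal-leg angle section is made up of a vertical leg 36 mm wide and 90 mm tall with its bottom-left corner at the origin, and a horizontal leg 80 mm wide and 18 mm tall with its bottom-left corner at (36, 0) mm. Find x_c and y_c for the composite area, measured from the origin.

x_c = 35.85 mm, y_c = 33.92 mm

vertical leg: A = 36 × 90 = 3240.00, centroid at (18.00, 45.00).
horizontal leg: A = 80 × 18 = 1440.00, centroid at (76.00, 9.00).
ΣA = 4680.00 mm²
ΣAx_c = (3240.00)(18.00) + (1440.00)(76.00) = 167760.00 mm³
ΣAy_c = (3240.00)(45.00) + (1440.00)(9.00) = 158760.00 mm³
x_c = 167760.00 / 4680.00 = 35.85 mm
y_c = 158760.00 / 4680.00 = 33.92 mm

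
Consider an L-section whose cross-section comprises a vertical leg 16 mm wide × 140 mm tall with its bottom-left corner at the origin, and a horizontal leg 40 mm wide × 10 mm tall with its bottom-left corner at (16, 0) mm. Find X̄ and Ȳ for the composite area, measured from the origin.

X̄ = 12.24 mm, Ȳ = 60.15 mm

vertical leg: A = 16 × 140 = 2240.00, centroid at (8.00, 70.00).
horizontal leg: A = 40 × 10 = 400.00, centroid at (36.00, 5.00).
ΣA = 2640.00 mm²
ΣAX̄ = (2240.00)(8.00) + (400.00)(36.00) = 32320.00 mm³
ΣAȲ = (2240.00)(70.00) + (400.00)(5.00) = 158800.00 mm³
X̄ = 32320.00 / 2640.00 = 12.24 mm
Ȳ = 158800.00 / 2640.00 = 60.15 mm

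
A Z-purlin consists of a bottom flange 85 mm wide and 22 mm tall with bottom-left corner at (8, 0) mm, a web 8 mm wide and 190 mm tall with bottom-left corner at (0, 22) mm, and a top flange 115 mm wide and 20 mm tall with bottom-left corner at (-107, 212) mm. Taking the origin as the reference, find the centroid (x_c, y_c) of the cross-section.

bottom flange: A = 85 × 22 = 1870.00, centroid at (50.50, 11.00).
web: A = 8 × 190 = 1520.00, centroid at (4.00, 117.00).
top flange: A = 115 × 20 = 2300.00, centroid at (-49.50, 222.00).
ΣA = 5690.00 mm², ΣAx_c = -13335.00 mm³, ΣAy_c = 709010.00 mm³.
x_c = -13335.00/5690.00 = -2.34 mm; y_c = 709010.00/5690.00 = 124.61 mm.

x_c = -2.34 mm, y_c = 124.61 mm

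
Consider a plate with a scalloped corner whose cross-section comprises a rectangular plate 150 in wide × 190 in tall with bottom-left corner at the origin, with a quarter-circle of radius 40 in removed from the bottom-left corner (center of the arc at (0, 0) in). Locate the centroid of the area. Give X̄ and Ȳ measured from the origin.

X̄ = 77.68 in, Ȳ = 98.60 in

Part | A | x̄ᵢ | ȳᵢ | A·x̄ᵢ | A·ȳᵢ
plate | 28500.00 | 75.00 | 95.00 | 2137500.00 | 2707500.00
removed quarter-circle | -1256.64 | 16.98 | 16.98 | -21333.33 | -21333.33
Σ | 27243.36 |  |  | 2116166.67 | 2686166.67
X̄ = 2116166.67 / 27243.36 = 77.68 in
Ȳ = 2686166.67 / 27243.36 = 98.60 in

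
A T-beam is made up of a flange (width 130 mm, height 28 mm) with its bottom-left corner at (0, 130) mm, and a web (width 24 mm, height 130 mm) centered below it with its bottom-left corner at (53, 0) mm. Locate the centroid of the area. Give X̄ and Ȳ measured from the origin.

web: A = 24 × 130 = 3120.00, centroid at (65.00, 65.00).
flange: A = 130 × 28 = 3640.00, centroid at (65.00, 144.00).
ΣA = 6760.00 mm², ΣAX̄ = 439400.00 mm³, ΣAȲ = 726960.00 mm³.
X̄ = 439400.00/6760.00 = 65.00 mm; Ȳ = 726960.00/6760.00 = 107.54 mm.

X̄ = 65.00 mm, Ȳ = 107.54 mm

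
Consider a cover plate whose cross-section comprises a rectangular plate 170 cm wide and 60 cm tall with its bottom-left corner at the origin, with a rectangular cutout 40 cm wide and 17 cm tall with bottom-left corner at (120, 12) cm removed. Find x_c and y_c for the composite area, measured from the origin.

x_c = 81.07 cm, y_c = 30.68 cm

plate: A = 170 × 60 = 10200.00, centroid at (85.00, 30.00).
hole: A = −(40 × 17) = -680.00, centroid at (140.00, 20.50).
ΣA = 9520.00 cm²
ΣAx_c = (10200.00)(85.00) + (-680.00)(140.00) = 771800.00 cm³
ΣAy_c = (10200.00)(30.00) + (-680.00)(20.50) = 292060.00 cm³
x_c = 771800.00 / 9520.00 = 81.07 cm
y_c = 292060.00 / 9520.00 = 30.68 cm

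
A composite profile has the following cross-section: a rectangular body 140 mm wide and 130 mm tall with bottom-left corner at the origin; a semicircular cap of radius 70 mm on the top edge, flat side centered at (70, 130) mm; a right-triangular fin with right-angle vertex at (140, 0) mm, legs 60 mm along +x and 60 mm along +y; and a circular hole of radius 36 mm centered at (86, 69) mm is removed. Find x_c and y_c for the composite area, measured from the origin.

x_c = 74.10 mm, y_c = 91.74 mm

rectangular body: A = 140 × 130 = 18200.00, centroid at (70.00, 65.00).
semicircular top: A = ½π·70² = 7696.90, centroid at (70.00, 159.71).
triangular fin: A = ½·60·60 = 1800.00, centroid at (160.00, 20.00).
hole: A = −π·36² = -4071.50, centroid at (86.00, 69.00).
ΣA = 23625.40 mm², ΣAx_c = 1750633.79 mm³, ΣAy_c = 2167330.15 mm³.
x_c = 1750633.79/23625.40 = 74.10 mm; y_c = 2167330.15/23625.40 = 91.74 mm.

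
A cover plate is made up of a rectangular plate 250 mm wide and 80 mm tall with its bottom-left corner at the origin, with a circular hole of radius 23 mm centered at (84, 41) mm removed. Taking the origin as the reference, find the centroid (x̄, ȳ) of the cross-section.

x̄ = 128.72 mm, ȳ = 39.91 mm

plate: A = 250 × 80 = 20000.00, centroid at (125.00, 40.00).
hole: A = −π·23² = -1661.90, centroid at (84.00, 41.00).
ΣA = 18338.10 mm², ΣAx̄ = 2360400.19 mm³, ΣAȳ = 731862.00 mm³.
x̄ = 2360400.19/18338.10 = 128.72 mm; ȳ = 731862.00/18338.10 = 39.91 mm.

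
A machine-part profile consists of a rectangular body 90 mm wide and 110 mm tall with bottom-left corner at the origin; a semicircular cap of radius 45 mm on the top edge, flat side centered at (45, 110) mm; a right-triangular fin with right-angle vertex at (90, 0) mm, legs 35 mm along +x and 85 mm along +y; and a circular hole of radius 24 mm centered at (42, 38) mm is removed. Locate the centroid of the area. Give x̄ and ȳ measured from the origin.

x̄ = 52.03 mm, ȳ = 72.78 mm

Part | A | x̄ᵢ | ȳᵢ | A·x̄ᵢ | A·ȳᵢ
rectangular body | 9900.00 | 45.00 | 55.00 | 445500.00 | 544500.00
semicircular top | 3180.86 | 45.00 | 129.10 | 143138.82 | 410644.88
triangular fin | 1487.50 | 101.67 | 28.33 | 151229.17 | 42145.83
hole | -1809.56 | 42.00 | 38.00 | -76001.41 | -68763.18
Σ | 12758.81 |  |  | 663866.57 | 928527.54
x̄ = 663866.57 / 12758.81 = 52.03 mm
ȳ = 928527.54 / 12758.81 = 72.78 mm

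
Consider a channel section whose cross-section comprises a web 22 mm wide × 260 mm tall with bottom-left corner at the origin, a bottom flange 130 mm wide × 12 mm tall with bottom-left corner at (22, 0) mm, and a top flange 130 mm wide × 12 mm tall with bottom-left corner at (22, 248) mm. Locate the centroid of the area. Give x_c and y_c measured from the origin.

x_c = 37.82 mm, y_c = 130.00 mm

Part | A | x̄ᵢ | ȳᵢ | A·x̄ᵢ | A·ȳᵢ
web | 5720.00 | 11.00 | 130.00 | 62920.00 | 743600.00
bottom flange | 1560.00 | 87.00 | 6.00 | 135720.00 | 9360.00
top flange | 1560.00 | 87.00 | 254.00 | 135720.00 | 396240.00
Σ | 8840.00 |  |  | 334360.00 | 1149200.00
x_c = 334360.00 / 8840.00 = 37.82 mm
y_c = 1149200.00 / 8840.00 = 130.00 mm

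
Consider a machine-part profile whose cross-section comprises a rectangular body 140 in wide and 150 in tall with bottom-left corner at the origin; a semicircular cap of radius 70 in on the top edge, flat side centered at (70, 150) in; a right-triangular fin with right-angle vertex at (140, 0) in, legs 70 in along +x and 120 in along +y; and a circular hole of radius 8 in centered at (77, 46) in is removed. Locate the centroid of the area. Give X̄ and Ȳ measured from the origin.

X̄ = 81.95 in, Ȳ = 95.33 in

rectangular body: A = 140 × 150 = 21000.00, centroid at (70.00, 75.00).
semicircular top: A = ½π·70² = 7696.90, centroid at (70.00, 179.71).
triangular fin: A = ½·70·120 = 4200.00, centroid at (163.33, 40.00).
hole: A = −π·8² = -201.06, centroid at (77.00, 46.00).
ΣA = 32695.84 in², ΣAX̄ = 2679301.37 in³, ΣAȲ = 3116953.12 in³.
X̄ = 2679301.37/32695.84 = 81.95 in; Ȳ = 3116953.12/32695.84 = 95.33 in.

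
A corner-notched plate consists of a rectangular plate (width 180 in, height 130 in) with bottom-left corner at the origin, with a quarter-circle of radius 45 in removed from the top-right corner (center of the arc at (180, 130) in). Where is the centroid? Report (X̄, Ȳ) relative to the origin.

plate: A = 180 × 130 = 23400.00, centroid at (90.00, 65.00).
removed quarter-circle: A = −¼π·45² = -1590.43, centroid at (160.90, 110.90).
ΣA = 21809.57 in²
ΣAX̄ = (23400.00)(90.00) + (-1590.43)(160.90) = 1850097.37 in³
ΣAȲ = (23400.00)(65.00) + (-1590.43)(110.90) = 1344618.93 in³
X̄ = 1850097.37 / 21809.57 = 84.83 in
Ȳ = 1344618.93 / 21809.57 = 61.65 in

X̄ = 84.83 in, Ȳ = 61.65 in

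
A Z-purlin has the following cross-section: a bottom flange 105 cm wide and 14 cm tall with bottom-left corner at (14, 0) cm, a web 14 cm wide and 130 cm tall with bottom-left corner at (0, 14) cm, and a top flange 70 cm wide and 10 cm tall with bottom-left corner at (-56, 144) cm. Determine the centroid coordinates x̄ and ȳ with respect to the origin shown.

x̄ = 24.01 cm, ȳ = 64.75 cm

bottom flange: A = 105 × 14 = 1470.00, centroid at (66.50, 7.00).
web: A = 14 × 130 = 1820.00, centroid at (7.00, 79.00).
top flange: A = 70 × 10 = 700.00, centroid at (-21.00, 149.00).
ΣA = 3990.00 cm²
ΣAx̄ = (1470.00)(66.50) + (1820.00)(7.00) + (700.00)(-21.00) = 95795.00 cm³
ΣAȳ = (1470.00)(7.00) + (1820.00)(79.00) + (700.00)(149.00) = 258370.00 cm³
x̄ = 95795.00 / 3990.00 = 24.01 cm
ȳ = 258370.00 / 3990.00 = 64.75 cm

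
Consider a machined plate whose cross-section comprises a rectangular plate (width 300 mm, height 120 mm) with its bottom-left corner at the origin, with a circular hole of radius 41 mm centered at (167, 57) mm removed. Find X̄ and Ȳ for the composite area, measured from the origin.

X̄ = 147.08 mm, Ȳ = 60.52 mm

Part | A | x̄ᵢ | ȳᵢ | A·x̄ᵢ | A·ȳᵢ
plate | 36000.00 | 150.00 | 60.00 | 5400000.00 | 2160000.00
hole | -5281.02 | 167.00 | 57.00 | -881929.88 | -301017.98
Σ | 30718.98 |  |  | 4518070.12 | 1858982.02
X̄ = 4518070.12 / 30718.98 = 147.08 mm
Ȳ = 1858982.02 / 30718.98 = 60.52 mm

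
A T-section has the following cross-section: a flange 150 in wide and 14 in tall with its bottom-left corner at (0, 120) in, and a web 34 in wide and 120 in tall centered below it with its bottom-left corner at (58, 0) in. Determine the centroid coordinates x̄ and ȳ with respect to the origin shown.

Part | A | x̄ᵢ | ȳᵢ | A·x̄ᵢ | A·ȳᵢ
web | 4080.00 | 75.00 | 60.00 | 306000.00 | 244800.00
flange | 2100.00 | 75.00 | 127.00 | 157500.00 | 266700.00
Σ | 6180.00 |  |  | 463500.00 | 511500.00
x̄ = 463500.00 / 6180.00 = 75.00 in
ȳ = 511500.00 / 6180.00 = 82.77 in

x̄ = 75.00 in, ȳ = 82.77 in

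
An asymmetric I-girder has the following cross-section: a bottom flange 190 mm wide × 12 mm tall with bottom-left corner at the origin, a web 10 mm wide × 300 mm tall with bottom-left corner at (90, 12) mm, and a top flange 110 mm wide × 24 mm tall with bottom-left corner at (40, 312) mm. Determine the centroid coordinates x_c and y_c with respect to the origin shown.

x_c = 95.00 mm, y_c = 171.09 mm

bottom flange: A = 190 × 12 = 2280.00, centroid at (95.00, 6.00).
web: A = 10 × 300 = 3000.00, centroid at (95.00, 162.00).
top flange: A = 110 × 24 = 2640.00, centroid at (95.00, 324.00).
ΣA = 7920.00 mm², ΣAx_c = 752400.00 mm³, ΣAy_c = 1355040.00 mm³.
x_c = 752400.00/7920.00 = 95.00 mm; y_c = 1355040.00/7920.00 = 171.09 mm.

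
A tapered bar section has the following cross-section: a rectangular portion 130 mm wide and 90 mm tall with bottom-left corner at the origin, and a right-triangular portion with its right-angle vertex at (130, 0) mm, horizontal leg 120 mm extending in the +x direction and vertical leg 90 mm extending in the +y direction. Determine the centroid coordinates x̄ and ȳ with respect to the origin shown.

rectangular portion: A = 130 × 90 = 11700.00, centroid at (65.00, 45.00).
triangular portion: A = ½·120·90 = 5400.00, centroid at (170.00, 30.00).
ΣA = 17100.00 mm², ΣAx̄ = 1678500.00 mm³, ΣAȳ = 688500.00 mm³.
x̄ = 1678500.00/17100.00 = 98.16 mm; ȳ = 688500.00/17100.00 = 40.26 mm.

x̄ = 98.16 mm, ȳ = 40.26 mm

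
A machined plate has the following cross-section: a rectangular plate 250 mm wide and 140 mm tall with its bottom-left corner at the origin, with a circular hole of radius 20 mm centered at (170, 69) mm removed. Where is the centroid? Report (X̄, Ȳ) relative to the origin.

X̄ = 123.32 mm, Ȳ = 70.04 mm

plate: A = 250 × 140 = 35000.00, centroid at (125.00, 70.00).
hole: A = −π·20² = -1256.64, centroid at (170.00, 69.00).
ΣA = 33743.36 mm², ΣAX̄ = 4161371.70 mm³, ΣAȲ = 2363292.04 mm³.
X̄ = 4161371.70/33743.36 = 123.32 mm; Ȳ = 2363292.04/33743.36 = 70.04 mm.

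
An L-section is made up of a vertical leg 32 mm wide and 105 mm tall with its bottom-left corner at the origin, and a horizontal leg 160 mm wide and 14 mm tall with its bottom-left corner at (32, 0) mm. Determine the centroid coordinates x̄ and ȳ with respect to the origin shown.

vertical leg: A = 32 × 105 = 3360.00, centroid at (16.00, 52.50).
horizontal leg: A = 160 × 14 = 2240.00, centroid at (112.00, 7.00).
ΣA = 5600.00 mm²
ΣAx̄ = (3360.00)(16.00) + (2240.00)(112.00) = 304640.00 mm³
ΣAȳ = (3360.00)(52.50) + (2240.00)(7.00) = 192080.00 mm³
x̄ = 304640.00 / 5600.00 = 54.40 mm
ȳ = 192080.00 / 5600.00 = 34.30 mm

x̄ = 54.40 mm, ȳ = 34.30 mm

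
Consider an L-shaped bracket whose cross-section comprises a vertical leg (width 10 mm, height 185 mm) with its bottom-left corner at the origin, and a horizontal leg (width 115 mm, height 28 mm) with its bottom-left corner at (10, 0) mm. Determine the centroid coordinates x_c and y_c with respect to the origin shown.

Part | A | x̄ᵢ | ȳᵢ | A·x̄ᵢ | A·ȳᵢ
vertical leg | 1850.00 | 5.00 | 92.50 | 9250.00 | 171125.00
horizontal leg | 3220.00 | 67.50 | 14.00 | 217350.00 | 45080.00
Σ | 5070.00 |  |  | 226600.00 | 216205.00
x_c = 226600.00 / 5070.00 = 44.69 mm
y_c = 216205.00 / 5070.00 = 42.64 mm

x_c = 44.69 mm, y_c = 42.64 mm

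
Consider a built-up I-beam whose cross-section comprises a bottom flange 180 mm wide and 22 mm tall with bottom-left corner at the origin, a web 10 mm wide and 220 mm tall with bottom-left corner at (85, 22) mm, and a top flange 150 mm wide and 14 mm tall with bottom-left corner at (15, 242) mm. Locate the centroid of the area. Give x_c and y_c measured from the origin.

x_c = 90.00 mm, y_c = 103.74 mm

bottom flange: A = 180 × 22 = 3960.00, centroid at (90.00, 11.00).
web: A = 10 × 220 = 2200.00, centroid at (90.00, 132.00).
top flange: A = 150 × 14 = 2100.00, centroid at (90.00, 249.00).
ΣA = 8260.00 mm²
ΣAx_c = (3960.00)(90.00) + (2200.00)(90.00) + (2100.00)(90.00) = 743400.00 mm³
ΣAy_c = (3960.00)(11.00) + (2200.00)(132.00) + (2100.00)(249.00) = 856860.00 mm³
x_c = 743400.00 / 8260.00 = 90.00 mm
y_c = 856860.00 / 8260.00 = 103.74 mm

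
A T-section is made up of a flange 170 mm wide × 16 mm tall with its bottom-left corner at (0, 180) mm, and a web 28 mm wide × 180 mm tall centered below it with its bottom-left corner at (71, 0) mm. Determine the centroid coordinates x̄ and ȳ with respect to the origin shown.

web: A = 28 × 180 = 5040.00, centroid at (85.00, 90.00).
flange: A = 170 × 16 = 2720.00, centroid at (85.00, 188.00).
ΣA = 7760.00 mm²
ΣAx̄ = (5040.00)(85.00) + (2720.00)(85.00) = 659600.00 mm³
ΣAȳ = (5040.00)(90.00) + (2720.00)(188.00) = 964960.00 mm³
x̄ = 659600.00 / 7760.00 = 85.00 mm
ȳ = 964960.00 / 7760.00 = 124.35 mm

x̄ = 85.00 mm, ȳ = 124.35 mm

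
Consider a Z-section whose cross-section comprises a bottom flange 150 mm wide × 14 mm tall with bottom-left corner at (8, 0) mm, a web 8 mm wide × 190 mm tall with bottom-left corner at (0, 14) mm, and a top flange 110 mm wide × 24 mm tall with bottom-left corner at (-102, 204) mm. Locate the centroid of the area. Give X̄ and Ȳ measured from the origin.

bottom flange: A = 150 × 14 = 2100.00, centroid at (83.00, 7.00).
web: A = 8 × 190 = 1520.00, centroid at (4.00, 109.00).
top flange: A = 110 × 24 = 2640.00, centroid at (-47.00, 216.00).
ΣA = 6260.00 mm², ΣAX̄ = 56300.00 mm³, ΣAȲ = 750620.00 mm³.
X̄ = 56300.00/6260.00 = 8.99 mm; Ȳ = 750620.00/6260.00 = 119.91 mm.

X̄ = 8.99 mm, Ȳ = 119.91 mm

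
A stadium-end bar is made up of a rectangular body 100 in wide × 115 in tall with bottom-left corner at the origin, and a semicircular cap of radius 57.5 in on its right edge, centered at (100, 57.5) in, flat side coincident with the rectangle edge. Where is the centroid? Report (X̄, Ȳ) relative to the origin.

X̄ = 73.15 in, Ȳ = 57.50 in

rectangular body: A = 100 × 115 = 11500.00, centroid at (50.00, 57.50).
semicircular end: A = ½π·57.5² = 5193.45, centroid at (124.40, 57.50).
ΣA = 16693.45 in²
ΣAX̄ = (11500.00)(50.00) + (5193.45)(124.40) = 1221084.12 in³
ΣAȲ = (11500.00)(57.50) + (5193.45)(57.50) = 959873.11 in³
X̄ = 1221084.12 / 16693.45 = 73.15 in
Ȳ = 959873.11 / 16693.45 = 57.50 in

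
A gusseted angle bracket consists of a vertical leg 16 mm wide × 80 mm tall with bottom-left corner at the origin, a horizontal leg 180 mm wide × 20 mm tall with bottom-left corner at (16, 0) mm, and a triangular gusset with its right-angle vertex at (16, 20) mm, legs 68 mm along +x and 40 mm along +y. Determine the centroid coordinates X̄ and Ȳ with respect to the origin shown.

X̄ = 71.22 mm, Ȳ = 21.24 mm

vertical leg: A = 16 × 80 = 1280.00, centroid at (8.00, 40.00).
horizontal leg: A = 180 × 20 = 3600.00, centroid at (106.00, 10.00).
gusset: A = ½·68·40 = 1360.00, centroid at (38.67, 33.33).
ΣA = 6240.00 mm²
ΣAX̄ = (1280.00)(8.00) + (3600.00)(106.00) + (1360.00)(38.67) = 444426.67 mm³
ΣAȲ = (1280.00)(40.00) + (3600.00)(10.00) + (1360.00)(33.33) = 132533.33 mm³
X̄ = 444426.67 / 6240.00 = 71.22 mm
Ȳ = 132533.33 / 6240.00 = 21.24 mm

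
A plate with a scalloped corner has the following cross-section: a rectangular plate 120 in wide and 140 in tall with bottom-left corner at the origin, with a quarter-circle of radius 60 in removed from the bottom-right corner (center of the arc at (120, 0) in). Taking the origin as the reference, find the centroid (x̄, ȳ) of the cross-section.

x̄ = 53.01 in, ȳ = 79.01 in

plate: A = 120 × 140 = 16800.00, centroid at (60.00, 70.00).
removed quarter-circle: A = −¼π·60² = -2827.43, centroid at (94.54, 25.46).
ΣA = 13972.57 in², ΣAx̄ = 740707.99 in³, ΣAȳ = 1104000.00 in³.
x̄ = 740707.99/13972.57 = 53.01 in; ȳ = 1104000.00/13972.57 = 79.01 in.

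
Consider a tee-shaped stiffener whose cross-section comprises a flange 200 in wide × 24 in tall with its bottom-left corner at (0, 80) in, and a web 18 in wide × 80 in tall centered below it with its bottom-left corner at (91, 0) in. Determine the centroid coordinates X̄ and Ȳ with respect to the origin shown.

X̄ = 100.00 in, Ȳ = 80.00 in

web: A = 18 × 80 = 1440.00, centroid at (100.00, 40.00).
flange: A = 200 × 24 = 4800.00, centroid at (100.00, 92.00).
ΣA = 6240.00 in²
ΣAX̄ = (1440.00)(100.00) + (4800.00)(100.00) = 624000.00 in³
ΣAȲ = (1440.00)(40.00) + (4800.00)(92.00) = 499200.00 in³
X̄ = 624000.00 / 6240.00 = 100.00 in
Ȳ = 499200.00 / 6240.00 = 80.00 in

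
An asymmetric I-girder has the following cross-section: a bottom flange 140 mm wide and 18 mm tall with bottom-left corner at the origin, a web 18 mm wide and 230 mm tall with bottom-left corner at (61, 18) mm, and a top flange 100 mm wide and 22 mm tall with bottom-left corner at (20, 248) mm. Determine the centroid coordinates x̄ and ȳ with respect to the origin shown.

x̄ = 70.00 mm, ȳ = 129.02 mm

bottom flange: A = 140 × 18 = 2520.00, centroid at (70.00, 9.00).
web: A = 18 × 230 = 4140.00, centroid at (70.00, 133.00).
top flange: A = 100 × 22 = 2200.00, centroid at (70.00, 259.00).
ΣA = 8860.00 mm², ΣAx̄ = 620200.00 mm³, ΣAȳ = 1143100.00 mm³.
x̄ = 620200.00/8860.00 = 70.00 mm; ȳ = 1143100.00/8860.00 = 129.02 mm.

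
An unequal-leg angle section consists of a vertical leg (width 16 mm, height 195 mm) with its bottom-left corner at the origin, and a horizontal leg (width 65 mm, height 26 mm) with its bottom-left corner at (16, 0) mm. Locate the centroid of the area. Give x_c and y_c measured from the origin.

x_c = 22.23 mm, y_c = 67.81 mm

vertical leg: A = 16 × 195 = 3120.00, centroid at (8.00, 97.50).
horizontal leg: A = 65 × 26 = 1690.00, centroid at (48.50, 13.00).
ΣA = 4810.00 mm²
ΣAx_c = (3120.00)(8.00) + (1690.00)(48.50) = 106925.00 mm³
ΣAy_c = (3120.00)(97.50) + (1690.00)(13.00) = 326170.00 mm³
x_c = 106925.00 / 4810.00 = 22.23 mm
y_c = 326170.00 / 4810.00 = 67.81 mm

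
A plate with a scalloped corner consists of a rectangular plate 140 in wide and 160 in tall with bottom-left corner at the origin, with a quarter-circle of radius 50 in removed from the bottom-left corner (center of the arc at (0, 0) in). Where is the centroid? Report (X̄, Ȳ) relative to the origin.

plate: A = 140 × 160 = 22400.00, centroid at (70.00, 80.00).
removed quarter-circle: A = −¼π·50² = -1963.50, centroid at (21.22, 21.22).
ΣA = 20436.50 in²
ΣAX̄ = (22400.00)(70.00) + (-1963.50)(21.22) = 1526333.33 in³
ΣAȲ = (22400.00)(80.00) + (-1963.50)(21.22) = 1750333.33 in³
X̄ = 1526333.33 / 20436.50 = 74.69 in
Ȳ = 1750333.33 / 20436.50 = 85.65 in

X̄ = 74.69 in, Ȳ = 85.65 in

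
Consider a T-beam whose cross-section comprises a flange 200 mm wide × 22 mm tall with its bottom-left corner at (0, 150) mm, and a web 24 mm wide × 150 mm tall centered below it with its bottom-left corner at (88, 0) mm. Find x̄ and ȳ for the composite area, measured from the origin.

x̄ = 100.00 mm, ȳ = 122.30 mm

web: A = 24 × 150 = 3600.00, centroid at (100.00, 75.00).
flange: A = 200 × 22 = 4400.00, centroid at (100.00, 161.00).
ΣA = 8000.00 mm²
ΣAx̄ = (3600.00)(100.00) + (4400.00)(100.00) = 800000.00 mm³
ΣAȳ = (3600.00)(75.00) + (4400.00)(161.00) = 978400.00 mm³
x̄ = 800000.00 / 8000.00 = 100.00 mm
ȳ = 978400.00 / 8000.00 = 122.30 mm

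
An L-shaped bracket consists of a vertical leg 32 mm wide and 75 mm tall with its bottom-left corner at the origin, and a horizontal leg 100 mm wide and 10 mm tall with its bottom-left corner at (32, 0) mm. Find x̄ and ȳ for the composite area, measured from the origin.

x̄ = 35.41 mm, ȳ = 27.94 mm

vertical leg: A = 32 × 75 = 2400.00, centroid at (16.00, 37.50).
horizontal leg: A = 100 × 10 = 1000.00, centroid at (82.00, 5.00).
ΣA = 3400.00 mm²
ΣAx̄ = (2400.00)(16.00) + (1000.00)(82.00) = 120400.00 mm³
ΣAȳ = (2400.00)(37.50) + (1000.00)(5.00) = 95000.00 mm³
x̄ = 120400.00 / 3400.00 = 35.41 mm
ȳ = 95000.00 / 3400.00 = 27.94 mm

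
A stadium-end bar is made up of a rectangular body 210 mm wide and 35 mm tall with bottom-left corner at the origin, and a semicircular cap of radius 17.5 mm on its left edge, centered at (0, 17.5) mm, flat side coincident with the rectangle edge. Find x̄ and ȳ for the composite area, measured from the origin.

x̄ = 98.09 mm, ȳ = 17.50 mm

rectangular body: A = 210 × 35 = 7350.00, centroid at (105.00, 17.50).
semicircular end: A = ½π·17.5² = 481.06, centroid at (-7.43, 17.50).
ΣA = 7831.06 mm², ΣAx̄ = 768177.08 mm³, ΣAȳ = 137043.49 mm³.
x̄ = 768177.08/7831.06 = 98.09 mm; ȳ = 137043.49/7831.06 = 17.50 mm.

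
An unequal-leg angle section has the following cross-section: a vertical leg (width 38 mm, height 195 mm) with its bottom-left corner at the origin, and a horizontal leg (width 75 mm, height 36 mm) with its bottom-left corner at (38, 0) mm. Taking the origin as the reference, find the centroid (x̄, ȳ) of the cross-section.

x̄ = 34.09 mm, ȳ = 76.27 mm

vertical leg: A = 38 × 195 = 7410.00, centroid at (19.00, 97.50).
horizontal leg: A = 75 × 36 = 2700.00, centroid at (75.50, 18.00).
ΣA = 10110.00 mm², ΣAx̄ = 344640.00 mm³, ΣAȳ = 771075.00 mm³.
x̄ = 344640.00/10110.00 = 34.09 mm; ȳ = 771075.00/10110.00 = 76.27 mm.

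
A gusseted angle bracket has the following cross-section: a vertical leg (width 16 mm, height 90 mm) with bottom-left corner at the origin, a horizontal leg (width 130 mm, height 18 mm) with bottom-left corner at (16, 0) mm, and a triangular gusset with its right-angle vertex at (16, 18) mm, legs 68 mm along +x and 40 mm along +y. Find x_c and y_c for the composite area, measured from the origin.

vertical leg: A = 16 × 90 = 1440.00, centroid at (8.00, 45.00).
horizontal leg: A = 130 × 18 = 2340.00, centroid at (81.00, 9.00).
gusset: A = ½·68·40 = 1360.00, centroid at (38.67, 31.33).
ΣA = 5140.00 mm², ΣAx_c = 253646.67 mm³, ΣAy_c = 128473.33 mm³.
x_c = 253646.67/5140.00 = 49.35 mm; y_c = 128473.33/5140.00 = 24.99 mm.

x_c = 49.35 mm, y_c = 24.99 mm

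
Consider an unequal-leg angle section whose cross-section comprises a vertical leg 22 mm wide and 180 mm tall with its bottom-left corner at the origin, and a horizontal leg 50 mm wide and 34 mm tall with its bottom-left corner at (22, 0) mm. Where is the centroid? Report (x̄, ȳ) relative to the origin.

vertical leg: A = 22 × 180 = 3960.00, centroid at (11.00, 90.00).
horizontal leg: A = 50 × 34 = 1700.00, centroid at (47.00, 17.00).
ΣA = 5660.00 mm², ΣAx̄ = 123460.00 mm³, ΣAȳ = 385300.00 mm³.
x̄ = 123460.00/5660.00 = 21.81 mm; ȳ = 385300.00/5660.00 = 68.07 mm.

x̄ = 21.81 mm, ȳ = 68.07 mm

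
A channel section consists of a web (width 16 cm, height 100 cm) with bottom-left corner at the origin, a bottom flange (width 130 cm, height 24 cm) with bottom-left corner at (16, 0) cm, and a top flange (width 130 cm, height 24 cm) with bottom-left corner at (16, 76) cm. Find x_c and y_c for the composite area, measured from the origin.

web: A = 16 × 100 = 1600.00, centroid at (8.00, 50.00).
bottom flange: A = 130 × 24 = 3120.00, centroid at (81.00, 12.00).
top flange: A = 130 × 24 = 3120.00, centroid at (81.00, 88.00).
ΣA = 7840.00 cm²
ΣAx_c = (1600.00)(8.00) + (3120.00)(81.00) + (3120.00)(81.00) = 518240.00 cm³
ΣAy_c = (1600.00)(50.00) + (3120.00)(12.00) + (3120.00)(88.00) = 392000.00 cm³
x_c = 518240.00 / 7840.00 = 66.10 cm
y_c = 392000.00 / 7840.00 = 50.00 cm

x_c = 66.10 cm, y_c = 50.00 cm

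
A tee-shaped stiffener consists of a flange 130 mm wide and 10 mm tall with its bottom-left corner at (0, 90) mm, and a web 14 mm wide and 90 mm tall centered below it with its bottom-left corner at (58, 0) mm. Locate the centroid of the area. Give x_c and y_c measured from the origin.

x_c = 65.00 mm, y_c = 70.39 mm

web: A = 14 × 90 = 1260.00, centroid at (65.00, 45.00).
flange: A = 130 × 10 = 1300.00, centroid at (65.00, 95.00).
ΣA = 2560.00 mm², ΣAx_c = 166400.00 mm³, ΣAy_c = 180200.00 mm³.
x_c = 166400.00/2560.00 = 65.00 mm; y_c = 180200.00/2560.00 = 70.39 mm.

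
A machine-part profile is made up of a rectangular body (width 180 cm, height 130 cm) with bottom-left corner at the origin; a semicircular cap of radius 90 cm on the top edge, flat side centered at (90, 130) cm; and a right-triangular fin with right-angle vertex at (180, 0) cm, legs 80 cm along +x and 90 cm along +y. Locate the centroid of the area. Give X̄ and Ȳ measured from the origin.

X̄ = 100.57 cm, Ȳ = 94.88 cm

Part | A | x̄ᵢ | ȳᵢ | A·x̄ᵢ | A·ȳᵢ
rectangular body | 23400.00 | 90.00 | 65.00 | 2106000.00 | 1521000.00
semicircular top | 12723.45 | 90.00 | 168.20 | 1145110.52 | 2140048.53
triangular fin | 3600.00 | 206.67 | 30.00 | 744000.00 | 108000.00
Σ | 39723.45 |  |  | 3995110.52 | 3769048.53
X̄ = 3995110.52 / 39723.45 = 100.57 cm
Ȳ = 3769048.53 / 39723.45 = 94.88 cm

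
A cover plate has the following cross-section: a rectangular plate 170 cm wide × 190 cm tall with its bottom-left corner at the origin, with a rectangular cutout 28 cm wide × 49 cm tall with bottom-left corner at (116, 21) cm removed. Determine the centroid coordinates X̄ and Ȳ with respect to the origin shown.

X̄ = 83.00 cm, Ȳ = 97.20 cm

plate: A = 170 × 190 = 32300.00, centroid at (85.00, 95.00).
hole: A = −(28 × 49) = -1372.00, centroid at (130.00, 45.50).
ΣA = 30928.00 cm²
ΣAX̄ = (32300.00)(85.00) + (-1372.00)(130.00) = 2567140.00 cm³
ΣAȲ = (32300.00)(95.00) + (-1372.00)(45.50) = 3006074.00 cm³
X̄ = 2567140.00 / 30928.00 = 83.00 cm
Ȳ = 3006074.00 / 30928.00 = 97.20 cm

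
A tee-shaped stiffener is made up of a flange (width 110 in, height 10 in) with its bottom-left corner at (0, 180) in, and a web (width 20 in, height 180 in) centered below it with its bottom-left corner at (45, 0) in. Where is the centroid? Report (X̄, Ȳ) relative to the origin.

X̄ = 55.00 in, Ȳ = 112.23 in

web: A = 20 × 180 = 3600.00, centroid at (55.00, 90.00).
flange: A = 110 × 10 = 1100.00, centroid at (55.00, 185.00).
ΣA = 4700.00 in²
ΣAX̄ = (3600.00)(55.00) + (1100.00)(55.00) = 258500.00 in³
ΣAȲ = (3600.00)(90.00) + (1100.00)(185.00) = 527500.00 in³
X̄ = 258500.00 / 4700.00 = 55.00 in
Ȳ = 527500.00 / 4700.00 = 112.23 in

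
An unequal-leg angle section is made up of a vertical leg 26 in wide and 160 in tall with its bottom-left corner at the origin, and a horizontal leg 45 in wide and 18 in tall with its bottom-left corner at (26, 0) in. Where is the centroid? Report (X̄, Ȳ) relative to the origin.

Part | A | x̄ᵢ | ȳᵢ | A·x̄ᵢ | A·ȳᵢ
vertical leg | 4160.00 | 13.00 | 80.00 | 54080.00 | 332800.00
horizontal leg | 810.00 | 48.50 | 9.00 | 39285.00 | 7290.00
Σ | 4970.00 |  |  | 93365.00 | 340090.00
X̄ = 93365.00 / 4970.00 = 18.79 in
Ȳ = 340090.00 / 4970.00 = 68.43 in

X̄ = 18.79 in, Ȳ = 68.43 in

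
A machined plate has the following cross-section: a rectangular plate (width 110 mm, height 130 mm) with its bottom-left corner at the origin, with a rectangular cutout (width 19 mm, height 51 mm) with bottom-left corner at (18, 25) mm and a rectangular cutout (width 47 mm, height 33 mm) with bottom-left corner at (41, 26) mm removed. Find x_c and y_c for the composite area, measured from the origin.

x_c = 56.01 mm, y_c = 69.16 mm

Part | A | x̄ᵢ | ȳᵢ | A·x̄ᵢ | A·ȳᵢ
plate | 14300.00 | 55.00 | 65.00 | 786500.00 | 929500.00
hole 1 | -969.00 | 27.50 | 50.50 | -26647.50 | -48934.50
hole 2 | -1551.00 | 64.50 | 42.50 | -100039.50 | -65917.50
Σ | 11780.00 |  |  | 659813.00 | 814648.00
x_c = 659813.00 / 11780.00 = 56.01 mm
y_c = 814648.00 / 11780.00 = 69.16 mm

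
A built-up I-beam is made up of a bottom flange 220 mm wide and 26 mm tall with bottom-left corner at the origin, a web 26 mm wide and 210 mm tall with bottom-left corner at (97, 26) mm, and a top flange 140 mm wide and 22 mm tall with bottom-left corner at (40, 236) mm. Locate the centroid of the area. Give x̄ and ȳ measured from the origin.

Part | A | x̄ᵢ | ȳᵢ | A·x̄ᵢ | A·ȳᵢ
bottom flange | 5720.00 | 110.00 | 13.00 | 629200.00 | 74360.00
web | 5460.00 | 110.00 | 131.00 | 600600.00 | 715260.00
top flange | 3080.00 | 110.00 | 247.00 | 338800.00 | 760760.00
Σ | 14260.00 |  |  | 1568600.00 | 1550380.00
x̄ = 1568600.00 / 14260.00 = 110.00 mm
ȳ = 1550380.00 / 14260.00 = 108.72 mm

x̄ = 110.00 mm, ȳ = 108.72 mm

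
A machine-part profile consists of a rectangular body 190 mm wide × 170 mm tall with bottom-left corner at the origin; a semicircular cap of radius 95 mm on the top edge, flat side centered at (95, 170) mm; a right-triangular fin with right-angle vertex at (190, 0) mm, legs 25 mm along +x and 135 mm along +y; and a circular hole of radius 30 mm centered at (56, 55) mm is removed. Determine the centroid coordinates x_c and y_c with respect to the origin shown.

Part | A | x̄ᵢ | ȳᵢ | A·x̄ᵢ | A·ȳᵢ
rectangular body | 32300.00 | 95.00 | 85.00 | 3068500.00 | 2745500.00
semicircular top | 14176.44 | 95.00 | 210.32 | 1346761.50 | 2981577.60
triangular fin | 1687.50 | 198.33 | 45.00 | 334687.50 | 75937.50
hole | -2827.43 | 56.00 | 55.00 | -158336.27 | -155508.84
Σ | 45336.50 |  |  | 4591612.73 | 5647506.26
x_c = 4591612.73 / 45336.50 = 101.28 mm
y_c = 5647506.26 / 45336.50 = 124.57 mm

x_c = 101.28 mm, y_c = 124.57 mm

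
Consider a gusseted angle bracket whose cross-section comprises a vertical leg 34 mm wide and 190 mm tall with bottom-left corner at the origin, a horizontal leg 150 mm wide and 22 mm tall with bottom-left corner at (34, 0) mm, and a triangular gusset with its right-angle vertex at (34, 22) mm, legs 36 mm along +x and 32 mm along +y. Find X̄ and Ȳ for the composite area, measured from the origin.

X̄ = 47.99 mm, Ȳ = 64.71 mm

vertical leg: A = 34 × 190 = 6460.00, centroid at (17.00, 95.00).
horizontal leg: A = 150 × 22 = 3300.00, centroid at (109.00, 11.00).
gusset: A = ½·36·32 = 576.00, centroid at (46.00, 32.67).
ΣA = 10336.00 mm², ΣAX̄ = 496016.00 mm³, ΣAȲ = 668816.00 mm³.
X̄ = 496016.00/10336.00 = 47.99 mm; Ȳ = 668816.00/10336.00 = 64.71 mm.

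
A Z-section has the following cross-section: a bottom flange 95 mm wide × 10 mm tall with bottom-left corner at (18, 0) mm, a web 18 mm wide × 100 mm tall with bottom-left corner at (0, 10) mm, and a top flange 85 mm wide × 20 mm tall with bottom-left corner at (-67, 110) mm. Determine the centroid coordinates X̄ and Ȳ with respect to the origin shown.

bottom flange: A = 95 × 10 = 950.00, centroid at (65.50, 5.00).
web: A = 18 × 100 = 1800.00, centroid at (9.00, 60.00).
top flange: A = 85 × 20 = 1700.00, centroid at (-24.50, 120.00).
ΣA = 4450.00 mm², ΣAX̄ = 36775.00 mm³, ΣAȲ = 316750.00 mm³.
X̄ = 36775.00/4450.00 = 8.26 mm; Ȳ = 316750.00/4450.00 = 71.18 mm.

X̄ = 8.26 mm, Ȳ = 71.18 mm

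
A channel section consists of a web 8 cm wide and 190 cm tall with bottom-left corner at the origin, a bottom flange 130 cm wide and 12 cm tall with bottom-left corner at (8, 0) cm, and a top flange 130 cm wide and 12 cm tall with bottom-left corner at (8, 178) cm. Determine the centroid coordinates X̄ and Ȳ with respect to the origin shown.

X̄ = 50.40 cm, Ȳ = 95.00 cm

Part | A | x̄ᵢ | ȳᵢ | A·x̄ᵢ | A·ȳᵢ
web | 1520.00 | 4.00 | 95.00 | 6080.00 | 144400.00
bottom flange | 1560.00 | 73.00 | 6.00 | 113880.00 | 9360.00
top flange | 1560.00 | 73.00 | 184.00 | 113880.00 | 287040.00
Σ | 4640.00 |  |  | 233840.00 | 440800.00
X̄ = 233840.00 / 4640.00 = 50.40 cm
Ȳ = 440800.00 / 4640.00 = 95.00 cm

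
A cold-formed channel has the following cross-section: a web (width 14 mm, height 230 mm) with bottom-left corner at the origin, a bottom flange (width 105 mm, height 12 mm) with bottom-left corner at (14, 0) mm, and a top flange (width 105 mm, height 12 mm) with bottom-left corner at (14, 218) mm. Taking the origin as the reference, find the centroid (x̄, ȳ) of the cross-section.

web: A = 14 × 230 = 3220.00, centroid at (7.00, 115.00).
bottom flange: A = 105 × 12 = 1260.00, centroid at (66.50, 6.00).
top flange: A = 105 × 12 = 1260.00, centroid at (66.50, 224.00).
ΣA = 5740.00 mm²
ΣAx̄ = (3220.00)(7.00) + (1260.00)(66.50) + (1260.00)(66.50) = 190120.00 mm³
ΣAȳ = (3220.00)(115.00) + (1260.00)(6.00) + (1260.00)(224.00) = 660100.00 mm³
x̄ = 190120.00 / 5740.00 = 33.12 mm
ȳ = 660100.00 / 5740.00 = 115.00 mm

x̄ = 33.12 mm, ȳ = 115.00 mm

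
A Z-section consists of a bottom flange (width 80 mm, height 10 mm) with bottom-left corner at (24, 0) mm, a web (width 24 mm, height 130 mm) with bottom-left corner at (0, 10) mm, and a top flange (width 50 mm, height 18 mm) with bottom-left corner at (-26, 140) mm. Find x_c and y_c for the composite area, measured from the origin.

x_c = 18.20 mm, y_c = 77.20 mm

Part | A | x̄ᵢ | ȳᵢ | A·x̄ᵢ | A·ȳᵢ
bottom flange | 800.00 | 64.00 | 5.00 | 51200.00 | 4000.00
web | 3120.00 | 12.00 | 75.00 | 37440.00 | 234000.00
top flange | 900.00 | -1.00 | 149.00 | -900.00 | 134100.00
Σ | 4820.00 |  |  | 87740.00 | 372100.00
x_c = 87740.00 / 4820.00 = 18.20 mm
y_c = 372100.00 / 4820.00 = 77.20 mm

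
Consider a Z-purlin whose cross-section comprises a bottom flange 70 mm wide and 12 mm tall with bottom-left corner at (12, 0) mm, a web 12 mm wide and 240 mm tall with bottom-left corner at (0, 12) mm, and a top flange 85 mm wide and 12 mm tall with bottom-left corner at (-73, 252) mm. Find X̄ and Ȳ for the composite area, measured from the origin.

bottom flange: A = 70 × 12 = 840.00, centroid at (47.00, 6.00).
web: A = 12 × 240 = 2880.00, centroid at (6.00, 132.00).
top flange: A = 85 × 12 = 1020.00, centroid at (-30.50, 258.00).
ΣA = 4740.00 mm², ΣAX̄ = 25650.00 mm³, ΣAȲ = 648360.00 mm³.
X̄ = 25650.00/4740.00 = 5.41 mm; Ȳ = 648360.00/4740.00 = 136.78 mm.

X̄ = 5.41 mm, Ȳ = 136.78 mm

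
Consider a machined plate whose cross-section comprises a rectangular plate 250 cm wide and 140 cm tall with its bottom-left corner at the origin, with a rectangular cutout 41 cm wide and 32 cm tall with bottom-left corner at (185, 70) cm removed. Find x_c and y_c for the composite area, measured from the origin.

x_c = 121.86 cm, y_c = 69.38 cm

Part | A | x̄ᵢ | ȳᵢ | A·x̄ᵢ | A·ȳᵢ
plate | 35000.00 | 125.00 | 70.00 | 4375000.00 | 2450000.00
hole | -1312.00 | 205.50 | 86.00 | -269616.00 | -112832.00
Σ | 33688.00 |  |  | 4105384.00 | 2337168.00
x_c = 4105384.00 / 33688.00 = 121.86 cm
y_c = 2337168.00 / 33688.00 = 69.38 cm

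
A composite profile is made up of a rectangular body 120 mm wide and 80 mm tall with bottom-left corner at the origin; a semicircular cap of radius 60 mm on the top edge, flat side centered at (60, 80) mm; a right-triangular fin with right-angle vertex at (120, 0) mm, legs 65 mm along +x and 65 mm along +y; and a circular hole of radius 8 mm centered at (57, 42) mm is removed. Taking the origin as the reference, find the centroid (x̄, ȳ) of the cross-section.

x̄ = 70.09 mm, ȳ = 59.29 mm

Part | A | x̄ᵢ | ȳᵢ | A·x̄ᵢ | A·ȳᵢ
rectangular body | 9600.00 | 60.00 | 40.00 | 576000.00 | 384000.00
semicircular top | 5654.87 | 60.00 | 105.46 | 339292.01 | 596389.34
triangular fin | 2112.50 | 141.67 | 21.67 | 299270.83 | 45770.83
hole | -201.06 | 57.00 | 42.00 | -11460.53 | -8444.60
Σ | 17166.30 |  |  | 1203102.31 | 1017715.57
x̄ = 1203102.31 / 17166.30 = 70.09 mm
ȳ = 1017715.57 / 17166.30 = 59.29 mm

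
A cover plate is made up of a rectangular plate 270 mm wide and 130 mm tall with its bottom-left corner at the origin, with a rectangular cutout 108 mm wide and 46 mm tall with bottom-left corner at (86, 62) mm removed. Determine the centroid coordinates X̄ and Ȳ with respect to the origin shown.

plate: A = 270 × 130 = 35100.00, centroid at (135.00, 65.00).
hole: A = −(108 × 46) = -4968.00, centroid at (140.00, 85.00).
ΣA = 30132.00 mm², ΣAX̄ = 4042980.00 mm³, ΣAȲ = 1859220.00 mm³.
X̄ = 4042980.00/30132.00 = 134.18 mm; Ȳ = 1859220.00/30132.00 = 61.70 mm.

X̄ = 134.18 mm, Ȳ = 61.70 mm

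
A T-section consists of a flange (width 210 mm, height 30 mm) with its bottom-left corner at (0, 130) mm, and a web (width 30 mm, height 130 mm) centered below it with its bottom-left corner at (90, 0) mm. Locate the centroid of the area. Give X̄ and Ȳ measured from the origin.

X̄ = 105.00 mm, Ȳ = 114.41 mm

web: A = 30 × 130 = 3900.00, centroid at (105.00, 65.00).
flange: A = 210 × 30 = 6300.00, centroid at (105.00, 145.00).
ΣA = 10200.00 mm²
ΣAX̄ = (3900.00)(105.00) + (6300.00)(105.00) = 1071000.00 mm³
ΣAȲ = (3900.00)(65.00) + (6300.00)(145.00) = 1167000.00 mm³
X̄ = 1071000.00 / 10200.00 = 105.00 mm
Ȳ = 1167000.00 / 10200.00 = 114.41 mm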